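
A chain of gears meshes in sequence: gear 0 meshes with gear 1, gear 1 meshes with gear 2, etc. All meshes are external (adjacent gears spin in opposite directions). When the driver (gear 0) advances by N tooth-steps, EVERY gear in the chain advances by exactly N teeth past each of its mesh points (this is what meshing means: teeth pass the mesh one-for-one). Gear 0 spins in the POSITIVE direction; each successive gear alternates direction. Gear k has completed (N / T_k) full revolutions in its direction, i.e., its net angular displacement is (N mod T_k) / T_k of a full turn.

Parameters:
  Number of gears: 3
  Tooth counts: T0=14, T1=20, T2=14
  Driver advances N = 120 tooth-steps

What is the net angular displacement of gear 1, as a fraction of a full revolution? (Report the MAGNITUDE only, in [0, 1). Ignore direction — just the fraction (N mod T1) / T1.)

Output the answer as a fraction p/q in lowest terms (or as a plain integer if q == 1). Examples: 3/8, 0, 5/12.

Answer: 0

Derivation:
Chain of 3 gears, tooth counts: [14, 20, 14]
  gear 0: T0=14, direction=positive, advance = 120 mod 14 = 8 teeth = 8/14 turn
  gear 1: T1=20, direction=negative, advance = 120 mod 20 = 0 teeth = 0/20 turn
  gear 2: T2=14, direction=positive, advance = 120 mod 14 = 8 teeth = 8/14 turn
Gear 1: 120 mod 20 = 0
Fraction = 0 / 20 = 0/1 (gcd(0,20)=20) = 0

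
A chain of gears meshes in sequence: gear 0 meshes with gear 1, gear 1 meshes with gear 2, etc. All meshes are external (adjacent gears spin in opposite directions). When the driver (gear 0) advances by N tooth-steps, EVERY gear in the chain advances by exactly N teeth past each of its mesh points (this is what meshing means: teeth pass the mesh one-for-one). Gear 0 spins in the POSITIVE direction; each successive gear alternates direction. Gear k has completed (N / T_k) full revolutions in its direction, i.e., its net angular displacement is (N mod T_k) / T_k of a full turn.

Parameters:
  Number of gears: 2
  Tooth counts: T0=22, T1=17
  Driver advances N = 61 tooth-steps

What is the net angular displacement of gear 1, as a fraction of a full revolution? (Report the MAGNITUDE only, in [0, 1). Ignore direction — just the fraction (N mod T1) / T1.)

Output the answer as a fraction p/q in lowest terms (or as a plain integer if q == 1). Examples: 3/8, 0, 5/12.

Answer: 10/17

Derivation:
Chain of 2 gears, tooth counts: [22, 17]
  gear 0: T0=22, direction=positive, advance = 61 mod 22 = 17 teeth = 17/22 turn
  gear 1: T1=17, direction=negative, advance = 61 mod 17 = 10 teeth = 10/17 turn
Gear 1: 61 mod 17 = 10
Fraction = 10 / 17 = 10/17 (gcd(10,17)=1) = 10/17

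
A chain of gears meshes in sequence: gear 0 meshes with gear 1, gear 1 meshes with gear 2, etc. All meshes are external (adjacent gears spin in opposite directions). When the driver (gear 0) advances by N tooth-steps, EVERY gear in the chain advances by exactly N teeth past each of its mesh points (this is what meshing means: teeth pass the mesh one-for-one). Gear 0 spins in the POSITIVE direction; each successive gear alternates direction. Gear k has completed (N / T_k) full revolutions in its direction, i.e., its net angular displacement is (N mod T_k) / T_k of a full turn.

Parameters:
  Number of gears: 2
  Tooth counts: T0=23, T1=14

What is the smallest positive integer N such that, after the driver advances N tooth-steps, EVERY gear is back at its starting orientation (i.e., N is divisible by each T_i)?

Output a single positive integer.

Answer: 322

Derivation:
Gear k returns to start when N is a multiple of T_k.
All gears at start simultaneously when N is a common multiple of [23, 14]; the smallest such N is lcm(23, 14).
Start: lcm = T0 = 23
Fold in T1=14: gcd(23, 14) = 1; lcm(23, 14) = 23 * 14 / 1 = 322 / 1 = 322
Full cycle length = 322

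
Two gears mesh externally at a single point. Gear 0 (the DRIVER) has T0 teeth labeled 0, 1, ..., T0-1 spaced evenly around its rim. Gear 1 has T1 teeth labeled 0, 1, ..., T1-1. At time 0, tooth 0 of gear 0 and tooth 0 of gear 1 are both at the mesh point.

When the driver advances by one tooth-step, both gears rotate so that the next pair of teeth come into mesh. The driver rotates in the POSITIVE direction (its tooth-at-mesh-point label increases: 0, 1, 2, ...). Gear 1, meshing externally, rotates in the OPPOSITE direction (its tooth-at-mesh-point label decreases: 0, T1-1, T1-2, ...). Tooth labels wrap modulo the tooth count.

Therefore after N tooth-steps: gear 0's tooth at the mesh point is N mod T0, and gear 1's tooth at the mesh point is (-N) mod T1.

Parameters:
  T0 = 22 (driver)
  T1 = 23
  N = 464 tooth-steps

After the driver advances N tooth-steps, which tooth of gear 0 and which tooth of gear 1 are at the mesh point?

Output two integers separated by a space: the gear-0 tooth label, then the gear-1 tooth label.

Answer: 2 19

Derivation:
Gear 0 (driver, T0=22): tooth at mesh = N mod T0
  464 = 21 * 22 + 2, so 464 mod 22 = 2
  gear 0 tooth = 2
Gear 1 (driven, T1=23): tooth at mesh = (-N) mod T1
  464 = 20 * 23 + 4, so 464 mod 23 = 4
  (-464) mod 23 = (-4) mod 23 = 23 - 4 = 19
Mesh after 464 steps: gear-0 tooth 2 meets gear-1 tooth 19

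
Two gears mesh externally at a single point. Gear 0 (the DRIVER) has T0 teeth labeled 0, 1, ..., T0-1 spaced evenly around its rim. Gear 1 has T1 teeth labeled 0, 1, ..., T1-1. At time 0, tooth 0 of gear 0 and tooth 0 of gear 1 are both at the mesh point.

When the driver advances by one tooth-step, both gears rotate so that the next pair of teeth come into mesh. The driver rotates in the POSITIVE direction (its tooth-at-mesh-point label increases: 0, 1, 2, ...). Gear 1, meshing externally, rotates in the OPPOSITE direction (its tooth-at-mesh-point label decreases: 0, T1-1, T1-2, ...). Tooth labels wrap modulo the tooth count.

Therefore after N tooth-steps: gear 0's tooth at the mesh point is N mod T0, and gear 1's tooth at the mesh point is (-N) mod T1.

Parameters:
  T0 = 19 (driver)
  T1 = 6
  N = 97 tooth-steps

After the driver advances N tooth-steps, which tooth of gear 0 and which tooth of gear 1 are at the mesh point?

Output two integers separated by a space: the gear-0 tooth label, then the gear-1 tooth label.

Answer: 2 5

Derivation:
Gear 0 (driver, T0=19): tooth at mesh = N mod T0
  97 = 5 * 19 + 2, so 97 mod 19 = 2
  gear 0 tooth = 2
Gear 1 (driven, T1=6): tooth at mesh = (-N) mod T1
  97 = 16 * 6 + 1, so 97 mod 6 = 1
  (-97) mod 6 = (-1) mod 6 = 6 - 1 = 5
Mesh after 97 steps: gear-0 tooth 2 meets gear-1 tooth 5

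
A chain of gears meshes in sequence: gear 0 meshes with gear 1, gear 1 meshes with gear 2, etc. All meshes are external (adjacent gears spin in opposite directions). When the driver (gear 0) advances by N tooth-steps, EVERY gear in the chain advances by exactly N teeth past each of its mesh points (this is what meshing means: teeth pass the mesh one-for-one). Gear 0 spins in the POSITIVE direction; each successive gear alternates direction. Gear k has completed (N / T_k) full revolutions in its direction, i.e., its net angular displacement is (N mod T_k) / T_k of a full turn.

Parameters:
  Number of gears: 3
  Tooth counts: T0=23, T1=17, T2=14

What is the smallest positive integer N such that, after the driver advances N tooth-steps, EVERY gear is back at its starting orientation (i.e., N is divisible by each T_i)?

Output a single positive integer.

Answer: 5474

Derivation:
Gear k returns to start when N is a multiple of T_k.
All gears at start simultaneously when N is a common multiple of [23, 17, 14]; the smallest such N is lcm(23, 17, 14).
Start: lcm = T0 = 23
Fold in T1=17: gcd(23, 17) = 1; lcm(23, 17) = 23 * 17 / 1 = 391 / 1 = 391
Fold in T2=14: gcd(391, 14) = 1; lcm(391, 14) = 391 * 14 / 1 = 5474 / 1 = 5474
Full cycle length = 5474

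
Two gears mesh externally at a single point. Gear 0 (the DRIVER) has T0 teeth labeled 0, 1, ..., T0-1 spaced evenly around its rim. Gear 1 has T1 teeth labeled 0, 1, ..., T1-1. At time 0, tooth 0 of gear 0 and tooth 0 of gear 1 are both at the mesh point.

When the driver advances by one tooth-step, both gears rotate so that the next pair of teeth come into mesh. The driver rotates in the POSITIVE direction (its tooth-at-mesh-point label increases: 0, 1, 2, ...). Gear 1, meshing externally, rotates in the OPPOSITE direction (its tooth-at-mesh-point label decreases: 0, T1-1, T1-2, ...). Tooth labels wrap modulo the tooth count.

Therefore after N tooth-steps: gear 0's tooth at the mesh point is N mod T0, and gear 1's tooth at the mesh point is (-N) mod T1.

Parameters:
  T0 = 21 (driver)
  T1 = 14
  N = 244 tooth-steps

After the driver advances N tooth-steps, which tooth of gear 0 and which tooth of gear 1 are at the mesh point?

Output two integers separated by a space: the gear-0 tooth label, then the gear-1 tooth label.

Gear 0 (driver, T0=21): tooth at mesh = N mod T0
  244 = 11 * 21 + 13, so 244 mod 21 = 13
  gear 0 tooth = 13
Gear 1 (driven, T1=14): tooth at mesh = (-N) mod T1
  244 = 17 * 14 + 6, so 244 mod 14 = 6
  (-244) mod 14 = (-6) mod 14 = 14 - 6 = 8
Mesh after 244 steps: gear-0 tooth 13 meets gear-1 tooth 8

Answer: 13 8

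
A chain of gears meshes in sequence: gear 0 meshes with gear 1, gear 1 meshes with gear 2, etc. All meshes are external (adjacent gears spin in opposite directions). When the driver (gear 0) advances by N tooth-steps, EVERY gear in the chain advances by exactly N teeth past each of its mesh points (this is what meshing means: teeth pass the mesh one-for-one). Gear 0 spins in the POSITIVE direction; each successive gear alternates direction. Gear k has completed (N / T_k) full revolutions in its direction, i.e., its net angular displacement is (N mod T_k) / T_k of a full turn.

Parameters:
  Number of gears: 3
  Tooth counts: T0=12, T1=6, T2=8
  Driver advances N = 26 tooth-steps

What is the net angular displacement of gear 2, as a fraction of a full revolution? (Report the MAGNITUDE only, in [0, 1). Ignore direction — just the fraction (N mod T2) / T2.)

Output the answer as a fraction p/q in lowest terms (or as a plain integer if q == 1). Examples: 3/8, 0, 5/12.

Answer: 1/4

Derivation:
Chain of 3 gears, tooth counts: [12, 6, 8]
  gear 0: T0=12, direction=positive, advance = 26 mod 12 = 2 teeth = 2/12 turn
  gear 1: T1=6, direction=negative, advance = 26 mod 6 = 2 teeth = 2/6 turn
  gear 2: T2=8, direction=positive, advance = 26 mod 8 = 2 teeth = 2/8 turn
Gear 2: 26 mod 8 = 2
Fraction = 2 / 8 = 1/4 (gcd(2,8)=2) = 1/4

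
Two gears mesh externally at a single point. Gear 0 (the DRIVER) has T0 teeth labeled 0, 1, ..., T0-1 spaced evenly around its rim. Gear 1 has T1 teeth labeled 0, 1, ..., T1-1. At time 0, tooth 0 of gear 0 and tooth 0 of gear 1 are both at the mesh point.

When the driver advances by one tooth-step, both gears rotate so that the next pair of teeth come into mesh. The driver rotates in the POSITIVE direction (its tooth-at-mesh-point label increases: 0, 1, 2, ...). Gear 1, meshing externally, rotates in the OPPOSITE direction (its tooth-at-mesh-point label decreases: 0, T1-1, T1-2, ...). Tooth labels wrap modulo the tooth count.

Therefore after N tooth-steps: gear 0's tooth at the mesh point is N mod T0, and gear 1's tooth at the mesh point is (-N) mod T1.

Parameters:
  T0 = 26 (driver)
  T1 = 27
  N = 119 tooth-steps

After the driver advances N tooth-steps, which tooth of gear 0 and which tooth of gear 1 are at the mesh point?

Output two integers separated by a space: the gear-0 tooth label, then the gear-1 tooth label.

Answer: 15 16

Derivation:
Gear 0 (driver, T0=26): tooth at mesh = N mod T0
  119 = 4 * 26 + 15, so 119 mod 26 = 15
  gear 0 tooth = 15
Gear 1 (driven, T1=27): tooth at mesh = (-N) mod T1
  119 = 4 * 27 + 11, so 119 mod 27 = 11
  (-119) mod 27 = (-11) mod 27 = 27 - 11 = 16
Mesh after 119 steps: gear-0 tooth 15 meets gear-1 tooth 16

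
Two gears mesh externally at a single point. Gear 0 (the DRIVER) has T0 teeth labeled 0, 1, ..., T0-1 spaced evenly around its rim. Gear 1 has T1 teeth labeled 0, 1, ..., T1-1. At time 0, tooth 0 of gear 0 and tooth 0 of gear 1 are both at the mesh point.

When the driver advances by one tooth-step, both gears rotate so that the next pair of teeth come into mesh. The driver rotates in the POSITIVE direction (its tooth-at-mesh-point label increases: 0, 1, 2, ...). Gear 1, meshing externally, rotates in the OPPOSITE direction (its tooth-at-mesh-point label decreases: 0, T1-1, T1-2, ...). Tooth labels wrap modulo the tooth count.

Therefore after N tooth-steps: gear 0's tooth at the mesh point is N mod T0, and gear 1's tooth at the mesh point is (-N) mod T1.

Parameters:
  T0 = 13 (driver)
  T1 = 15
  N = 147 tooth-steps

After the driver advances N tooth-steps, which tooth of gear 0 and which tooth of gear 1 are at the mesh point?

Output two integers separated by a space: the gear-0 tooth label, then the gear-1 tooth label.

Gear 0 (driver, T0=13): tooth at mesh = N mod T0
  147 = 11 * 13 + 4, so 147 mod 13 = 4
  gear 0 tooth = 4
Gear 1 (driven, T1=15): tooth at mesh = (-N) mod T1
  147 = 9 * 15 + 12, so 147 mod 15 = 12
  (-147) mod 15 = (-12) mod 15 = 15 - 12 = 3
Mesh after 147 steps: gear-0 tooth 4 meets gear-1 tooth 3

Answer: 4 3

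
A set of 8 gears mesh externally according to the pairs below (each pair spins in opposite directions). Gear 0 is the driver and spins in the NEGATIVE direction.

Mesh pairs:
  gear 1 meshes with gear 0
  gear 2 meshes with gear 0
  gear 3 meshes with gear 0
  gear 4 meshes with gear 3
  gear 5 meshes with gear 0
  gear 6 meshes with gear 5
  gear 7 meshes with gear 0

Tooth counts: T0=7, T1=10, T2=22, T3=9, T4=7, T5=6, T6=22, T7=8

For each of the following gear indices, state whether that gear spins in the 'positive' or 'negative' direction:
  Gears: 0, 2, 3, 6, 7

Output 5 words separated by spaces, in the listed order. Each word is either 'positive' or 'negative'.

Answer: negative positive positive negative positive

Derivation:
Gear 0 (driver): negative (depth 0)
  gear 1: meshes with gear 0 -> depth 1 -> positive (opposite of gear 0)
  gear 2: meshes with gear 0 -> depth 1 -> positive (opposite of gear 0)
  gear 3: meshes with gear 0 -> depth 1 -> positive (opposite of gear 0)
  gear 4: meshes with gear 3 -> depth 2 -> negative (opposite of gear 3)
  gear 5: meshes with gear 0 -> depth 1 -> positive (opposite of gear 0)
  gear 6: meshes with gear 5 -> depth 2 -> negative (opposite of gear 5)
  gear 7: meshes with gear 0 -> depth 1 -> positive (opposite of gear 0)
Queried indices 0, 2, 3, 6, 7 -> negative, positive, positive, negative, positive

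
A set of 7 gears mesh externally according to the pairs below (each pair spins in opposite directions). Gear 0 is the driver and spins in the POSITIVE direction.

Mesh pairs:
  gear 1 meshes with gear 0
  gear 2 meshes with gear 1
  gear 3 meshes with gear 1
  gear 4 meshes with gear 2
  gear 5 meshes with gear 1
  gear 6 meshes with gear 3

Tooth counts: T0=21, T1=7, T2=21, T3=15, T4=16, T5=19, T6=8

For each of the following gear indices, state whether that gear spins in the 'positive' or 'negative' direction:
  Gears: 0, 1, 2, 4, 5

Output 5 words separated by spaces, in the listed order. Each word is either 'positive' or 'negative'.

Gear 0 (driver): positive (depth 0)
  gear 1: meshes with gear 0 -> depth 1 -> negative (opposite of gear 0)
  gear 2: meshes with gear 1 -> depth 2 -> positive (opposite of gear 1)
  gear 3: meshes with gear 1 -> depth 2 -> positive (opposite of gear 1)
  gear 4: meshes with gear 2 -> depth 3 -> negative (opposite of gear 2)
  gear 5: meshes with gear 1 -> depth 2 -> positive (opposite of gear 1)
  gear 6: meshes with gear 3 -> depth 3 -> negative (opposite of gear 3)
Queried indices 0, 1, 2, 4, 5 -> positive, negative, positive, negative, positive

Answer: positive negative positive negative positive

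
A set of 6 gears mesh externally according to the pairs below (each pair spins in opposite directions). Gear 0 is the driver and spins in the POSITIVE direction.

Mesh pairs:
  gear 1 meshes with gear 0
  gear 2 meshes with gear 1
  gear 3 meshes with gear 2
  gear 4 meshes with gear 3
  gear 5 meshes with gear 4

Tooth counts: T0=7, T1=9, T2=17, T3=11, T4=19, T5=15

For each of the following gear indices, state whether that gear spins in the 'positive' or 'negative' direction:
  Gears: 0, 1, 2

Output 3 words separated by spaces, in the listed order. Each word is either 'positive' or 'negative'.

Answer: positive negative positive

Derivation:
Gear 0 (driver): positive (depth 0)
  gear 1: meshes with gear 0 -> depth 1 -> negative (opposite of gear 0)
  gear 2: meshes with gear 1 -> depth 2 -> positive (opposite of gear 1)
  gear 3: meshes with gear 2 -> depth 3 -> negative (opposite of gear 2)
  gear 4: meshes with gear 3 -> depth 4 -> positive (opposite of gear 3)
  gear 5: meshes with gear 4 -> depth 5 -> negative (opposite of gear 4)
Queried indices 0, 1, 2 -> positive, negative, positive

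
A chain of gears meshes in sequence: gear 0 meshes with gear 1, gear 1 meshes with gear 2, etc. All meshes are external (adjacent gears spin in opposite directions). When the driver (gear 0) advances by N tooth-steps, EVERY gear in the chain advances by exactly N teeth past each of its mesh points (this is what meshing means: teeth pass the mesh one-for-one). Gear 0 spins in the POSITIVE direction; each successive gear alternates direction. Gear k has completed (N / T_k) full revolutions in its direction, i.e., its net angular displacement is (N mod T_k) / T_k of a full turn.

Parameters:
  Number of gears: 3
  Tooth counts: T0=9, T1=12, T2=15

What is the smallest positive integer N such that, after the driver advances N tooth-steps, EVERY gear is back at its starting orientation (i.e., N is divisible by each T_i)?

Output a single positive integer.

Gear k returns to start when N is a multiple of T_k.
All gears at start simultaneously when N is a common multiple of [9, 12, 15]; the smallest such N is lcm(9, 12, 15).
Start: lcm = T0 = 9
Fold in T1=12: gcd(9, 12) = 3; lcm(9, 12) = 9 * 12 / 3 = 108 / 3 = 36
Fold in T2=15: gcd(36, 15) = 3; lcm(36, 15) = 36 * 15 / 3 = 540 / 3 = 180
Full cycle length = 180

Answer: 180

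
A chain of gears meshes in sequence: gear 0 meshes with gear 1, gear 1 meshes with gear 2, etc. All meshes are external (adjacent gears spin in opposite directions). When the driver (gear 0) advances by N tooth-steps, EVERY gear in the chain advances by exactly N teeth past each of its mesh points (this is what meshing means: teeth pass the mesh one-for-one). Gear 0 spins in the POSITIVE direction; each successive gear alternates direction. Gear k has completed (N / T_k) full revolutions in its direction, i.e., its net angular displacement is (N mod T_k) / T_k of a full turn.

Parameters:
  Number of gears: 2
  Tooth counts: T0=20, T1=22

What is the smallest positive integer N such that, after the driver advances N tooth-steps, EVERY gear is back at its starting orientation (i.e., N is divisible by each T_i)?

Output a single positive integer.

Gear k returns to start when N is a multiple of T_k.
All gears at start simultaneously when N is a common multiple of [20, 22]; the smallest such N is lcm(20, 22).
Start: lcm = T0 = 20
Fold in T1=22: gcd(20, 22) = 2; lcm(20, 22) = 20 * 22 / 2 = 440 / 2 = 220
Full cycle length = 220

Answer: 220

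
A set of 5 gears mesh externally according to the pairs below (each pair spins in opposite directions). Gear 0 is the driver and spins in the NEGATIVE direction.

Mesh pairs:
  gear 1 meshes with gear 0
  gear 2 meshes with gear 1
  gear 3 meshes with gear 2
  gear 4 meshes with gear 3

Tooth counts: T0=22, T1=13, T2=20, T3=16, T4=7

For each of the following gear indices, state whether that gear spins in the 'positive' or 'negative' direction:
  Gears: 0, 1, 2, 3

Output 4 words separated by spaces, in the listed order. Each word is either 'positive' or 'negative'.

Gear 0 (driver): negative (depth 0)
  gear 1: meshes with gear 0 -> depth 1 -> positive (opposite of gear 0)
  gear 2: meshes with gear 1 -> depth 2 -> negative (opposite of gear 1)
  gear 3: meshes with gear 2 -> depth 3 -> positive (opposite of gear 2)
  gear 4: meshes with gear 3 -> depth 4 -> negative (opposite of gear 3)
Queried indices 0, 1, 2, 3 -> negative, positive, negative, positive

Answer: negative positive negative positive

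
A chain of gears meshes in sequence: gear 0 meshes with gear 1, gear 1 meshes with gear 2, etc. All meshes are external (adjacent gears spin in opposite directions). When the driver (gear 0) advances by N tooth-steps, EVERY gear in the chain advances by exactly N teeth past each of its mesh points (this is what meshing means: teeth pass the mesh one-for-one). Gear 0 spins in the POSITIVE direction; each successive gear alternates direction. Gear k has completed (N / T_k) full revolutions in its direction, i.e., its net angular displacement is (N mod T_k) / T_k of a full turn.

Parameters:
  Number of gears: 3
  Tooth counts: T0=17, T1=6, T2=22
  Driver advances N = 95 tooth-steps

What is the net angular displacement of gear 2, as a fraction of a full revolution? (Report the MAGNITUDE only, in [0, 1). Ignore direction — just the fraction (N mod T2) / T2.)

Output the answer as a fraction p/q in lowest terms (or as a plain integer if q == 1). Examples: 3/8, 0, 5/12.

Chain of 3 gears, tooth counts: [17, 6, 22]
  gear 0: T0=17, direction=positive, advance = 95 mod 17 = 10 teeth = 10/17 turn
  gear 1: T1=6, direction=negative, advance = 95 mod 6 = 5 teeth = 5/6 turn
  gear 2: T2=22, direction=positive, advance = 95 mod 22 = 7 teeth = 7/22 turn
Gear 2: 95 mod 22 = 7
Fraction = 7 / 22 = 7/22 (gcd(7,22)=1) = 7/22

Answer: 7/22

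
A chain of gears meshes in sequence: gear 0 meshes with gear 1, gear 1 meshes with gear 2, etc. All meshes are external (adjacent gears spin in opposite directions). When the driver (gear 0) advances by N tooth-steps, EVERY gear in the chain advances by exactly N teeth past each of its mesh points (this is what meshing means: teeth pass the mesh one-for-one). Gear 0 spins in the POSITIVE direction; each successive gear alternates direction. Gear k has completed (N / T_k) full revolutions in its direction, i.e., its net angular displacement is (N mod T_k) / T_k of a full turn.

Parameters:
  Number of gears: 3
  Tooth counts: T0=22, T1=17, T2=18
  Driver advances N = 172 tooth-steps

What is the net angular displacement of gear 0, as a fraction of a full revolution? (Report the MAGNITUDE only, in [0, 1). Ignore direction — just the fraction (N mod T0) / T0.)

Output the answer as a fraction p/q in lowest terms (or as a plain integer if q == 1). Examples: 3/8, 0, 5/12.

Chain of 3 gears, tooth counts: [22, 17, 18]
  gear 0: T0=22, direction=positive, advance = 172 mod 22 = 18 teeth = 18/22 turn
  gear 1: T1=17, direction=negative, advance = 172 mod 17 = 2 teeth = 2/17 turn
  gear 2: T2=18, direction=positive, advance = 172 mod 18 = 10 teeth = 10/18 turn
Gear 0: 172 mod 22 = 18
Fraction = 18 / 22 = 9/11 (gcd(18,22)=2) = 9/11

Answer: 9/11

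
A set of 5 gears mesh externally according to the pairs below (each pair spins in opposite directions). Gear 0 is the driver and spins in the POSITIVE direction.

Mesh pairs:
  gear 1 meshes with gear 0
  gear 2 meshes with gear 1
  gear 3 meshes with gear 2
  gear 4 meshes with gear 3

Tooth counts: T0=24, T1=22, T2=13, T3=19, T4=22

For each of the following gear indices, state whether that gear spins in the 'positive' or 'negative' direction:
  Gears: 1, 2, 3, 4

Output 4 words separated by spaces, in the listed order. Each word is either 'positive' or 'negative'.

Gear 0 (driver): positive (depth 0)
  gear 1: meshes with gear 0 -> depth 1 -> negative (opposite of gear 0)
  gear 2: meshes with gear 1 -> depth 2 -> positive (opposite of gear 1)
  gear 3: meshes with gear 2 -> depth 3 -> negative (opposite of gear 2)
  gear 4: meshes with gear 3 -> depth 4 -> positive (opposite of gear 3)
Queried indices 1, 2, 3, 4 -> negative, positive, negative, positive

Answer: negative positive negative positive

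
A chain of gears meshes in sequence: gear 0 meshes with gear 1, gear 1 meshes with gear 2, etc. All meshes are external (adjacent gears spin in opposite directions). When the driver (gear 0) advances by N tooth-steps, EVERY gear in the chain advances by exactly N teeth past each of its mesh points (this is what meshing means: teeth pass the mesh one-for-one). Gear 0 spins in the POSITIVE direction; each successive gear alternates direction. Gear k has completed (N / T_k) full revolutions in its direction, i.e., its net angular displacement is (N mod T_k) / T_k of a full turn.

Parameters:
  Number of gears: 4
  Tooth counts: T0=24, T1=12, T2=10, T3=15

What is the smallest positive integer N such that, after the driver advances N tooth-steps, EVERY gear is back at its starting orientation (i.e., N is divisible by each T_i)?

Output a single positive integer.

Answer: 120

Derivation:
Gear k returns to start when N is a multiple of T_k.
All gears at start simultaneously when N is a common multiple of [24, 12, 10, 15]; the smallest such N is lcm(24, 12, 10, 15).
Start: lcm = T0 = 24
Fold in T1=12: gcd(24, 12) = 12; lcm(24, 12) = 24 * 12 / 12 = 288 / 12 = 24
Fold in T2=10: gcd(24, 10) = 2; lcm(24, 10) = 24 * 10 / 2 = 240 / 2 = 120
Fold in T3=15: gcd(120, 15) = 15; lcm(120, 15) = 120 * 15 / 15 = 1800 / 15 = 120
Full cycle length = 120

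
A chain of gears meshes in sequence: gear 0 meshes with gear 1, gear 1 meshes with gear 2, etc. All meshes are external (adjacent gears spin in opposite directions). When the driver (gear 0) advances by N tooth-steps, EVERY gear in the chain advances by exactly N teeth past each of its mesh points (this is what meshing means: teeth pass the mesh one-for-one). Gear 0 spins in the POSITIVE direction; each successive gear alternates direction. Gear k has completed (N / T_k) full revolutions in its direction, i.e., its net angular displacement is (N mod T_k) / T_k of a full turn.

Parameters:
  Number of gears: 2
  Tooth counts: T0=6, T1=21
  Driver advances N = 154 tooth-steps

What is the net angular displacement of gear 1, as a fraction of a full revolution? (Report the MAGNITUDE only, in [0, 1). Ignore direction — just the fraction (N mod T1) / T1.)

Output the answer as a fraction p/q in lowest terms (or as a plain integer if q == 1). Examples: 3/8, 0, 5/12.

Answer: 1/3

Derivation:
Chain of 2 gears, tooth counts: [6, 21]
  gear 0: T0=6, direction=positive, advance = 154 mod 6 = 4 teeth = 4/6 turn
  gear 1: T1=21, direction=negative, advance = 154 mod 21 = 7 teeth = 7/21 turn
Gear 1: 154 mod 21 = 7
Fraction = 7 / 21 = 1/3 (gcd(7,21)=7) = 1/3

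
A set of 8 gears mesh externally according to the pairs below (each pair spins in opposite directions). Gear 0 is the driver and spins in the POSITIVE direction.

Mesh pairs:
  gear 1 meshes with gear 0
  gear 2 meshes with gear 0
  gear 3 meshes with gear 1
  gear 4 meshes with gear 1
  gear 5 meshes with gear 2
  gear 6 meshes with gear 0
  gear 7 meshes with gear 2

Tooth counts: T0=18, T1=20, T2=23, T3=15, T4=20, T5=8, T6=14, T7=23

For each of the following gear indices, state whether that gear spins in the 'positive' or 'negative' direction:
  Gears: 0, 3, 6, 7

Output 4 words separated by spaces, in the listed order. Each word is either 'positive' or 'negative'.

Answer: positive positive negative positive

Derivation:
Gear 0 (driver): positive (depth 0)
  gear 1: meshes with gear 0 -> depth 1 -> negative (opposite of gear 0)
  gear 2: meshes with gear 0 -> depth 1 -> negative (opposite of gear 0)
  gear 3: meshes with gear 1 -> depth 2 -> positive (opposite of gear 1)
  gear 4: meshes with gear 1 -> depth 2 -> positive (opposite of gear 1)
  gear 5: meshes with gear 2 -> depth 2 -> positive (opposite of gear 2)
  gear 6: meshes with gear 0 -> depth 1 -> negative (opposite of gear 0)
  gear 7: meshes with gear 2 -> depth 2 -> positive (opposite of gear 2)
Queried indices 0, 3, 6, 7 -> positive, positive, negative, positive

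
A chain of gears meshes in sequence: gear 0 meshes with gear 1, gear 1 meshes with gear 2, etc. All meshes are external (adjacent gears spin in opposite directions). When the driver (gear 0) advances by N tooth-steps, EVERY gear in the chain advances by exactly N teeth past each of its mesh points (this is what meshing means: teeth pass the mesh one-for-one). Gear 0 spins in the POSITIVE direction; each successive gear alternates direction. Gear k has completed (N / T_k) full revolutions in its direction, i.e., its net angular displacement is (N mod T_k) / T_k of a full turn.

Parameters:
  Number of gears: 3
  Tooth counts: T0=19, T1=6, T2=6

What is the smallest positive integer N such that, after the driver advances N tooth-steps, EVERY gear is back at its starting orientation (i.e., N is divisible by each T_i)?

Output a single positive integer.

Answer: 114

Derivation:
Gear k returns to start when N is a multiple of T_k.
All gears at start simultaneously when N is a common multiple of [19, 6, 6]; the smallest such N is lcm(19, 6, 6).
Start: lcm = T0 = 19
Fold in T1=6: gcd(19, 6) = 1; lcm(19, 6) = 19 * 6 / 1 = 114 / 1 = 114
Fold in T2=6: gcd(114, 6) = 6; lcm(114, 6) = 114 * 6 / 6 = 684 / 6 = 114
Full cycle length = 114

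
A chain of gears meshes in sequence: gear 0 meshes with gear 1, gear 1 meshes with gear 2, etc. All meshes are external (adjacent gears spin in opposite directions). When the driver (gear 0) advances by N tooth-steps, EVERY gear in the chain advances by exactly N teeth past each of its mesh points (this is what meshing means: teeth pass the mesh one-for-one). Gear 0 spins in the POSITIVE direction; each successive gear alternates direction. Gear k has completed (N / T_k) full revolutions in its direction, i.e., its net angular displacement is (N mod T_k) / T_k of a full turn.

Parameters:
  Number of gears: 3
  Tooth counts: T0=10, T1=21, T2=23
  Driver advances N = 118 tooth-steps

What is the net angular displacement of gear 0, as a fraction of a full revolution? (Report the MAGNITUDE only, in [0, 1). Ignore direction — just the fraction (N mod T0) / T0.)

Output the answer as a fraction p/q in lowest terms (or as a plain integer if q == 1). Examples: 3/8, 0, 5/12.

Answer: 4/5

Derivation:
Chain of 3 gears, tooth counts: [10, 21, 23]
  gear 0: T0=10, direction=positive, advance = 118 mod 10 = 8 teeth = 8/10 turn
  gear 1: T1=21, direction=negative, advance = 118 mod 21 = 13 teeth = 13/21 turn
  gear 2: T2=23, direction=positive, advance = 118 mod 23 = 3 teeth = 3/23 turn
Gear 0: 118 mod 10 = 8
Fraction = 8 / 10 = 4/5 (gcd(8,10)=2) = 4/5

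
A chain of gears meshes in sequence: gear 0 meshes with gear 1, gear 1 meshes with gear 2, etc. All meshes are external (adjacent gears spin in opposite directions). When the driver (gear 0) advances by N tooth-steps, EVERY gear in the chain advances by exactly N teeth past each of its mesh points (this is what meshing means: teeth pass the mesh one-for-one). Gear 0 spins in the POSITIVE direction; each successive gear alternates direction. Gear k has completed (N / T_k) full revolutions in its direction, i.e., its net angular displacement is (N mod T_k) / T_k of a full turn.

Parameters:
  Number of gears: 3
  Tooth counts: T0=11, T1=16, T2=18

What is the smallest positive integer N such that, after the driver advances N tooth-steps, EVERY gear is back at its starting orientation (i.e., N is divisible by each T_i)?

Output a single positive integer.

Gear k returns to start when N is a multiple of T_k.
All gears at start simultaneously when N is a common multiple of [11, 16, 18]; the smallest such N is lcm(11, 16, 18).
Start: lcm = T0 = 11
Fold in T1=16: gcd(11, 16) = 1; lcm(11, 16) = 11 * 16 / 1 = 176 / 1 = 176
Fold in T2=18: gcd(176, 18) = 2; lcm(176, 18) = 176 * 18 / 2 = 3168 / 2 = 1584
Full cycle length = 1584

Answer: 1584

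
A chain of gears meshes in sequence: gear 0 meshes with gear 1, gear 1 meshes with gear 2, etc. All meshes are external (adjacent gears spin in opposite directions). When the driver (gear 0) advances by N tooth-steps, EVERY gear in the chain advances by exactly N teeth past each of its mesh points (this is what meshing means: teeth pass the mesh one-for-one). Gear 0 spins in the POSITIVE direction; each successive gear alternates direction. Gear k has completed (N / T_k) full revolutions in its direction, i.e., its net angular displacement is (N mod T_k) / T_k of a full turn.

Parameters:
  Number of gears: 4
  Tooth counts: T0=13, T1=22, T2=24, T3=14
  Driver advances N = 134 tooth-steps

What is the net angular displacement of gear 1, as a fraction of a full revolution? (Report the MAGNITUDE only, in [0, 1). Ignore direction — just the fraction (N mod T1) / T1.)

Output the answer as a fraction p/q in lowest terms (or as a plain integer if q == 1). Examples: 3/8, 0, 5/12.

Chain of 4 gears, tooth counts: [13, 22, 24, 14]
  gear 0: T0=13, direction=positive, advance = 134 mod 13 = 4 teeth = 4/13 turn
  gear 1: T1=22, direction=negative, advance = 134 mod 22 = 2 teeth = 2/22 turn
  gear 2: T2=24, direction=positive, advance = 134 mod 24 = 14 teeth = 14/24 turn
  gear 3: T3=14, direction=negative, advance = 134 mod 14 = 8 teeth = 8/14 turn
Gear 1: 134 mod 22 = 2
Fraction = 2 / 22 = 1/11 (gcd(2,22)=2) = 1/11

Answer: 1/11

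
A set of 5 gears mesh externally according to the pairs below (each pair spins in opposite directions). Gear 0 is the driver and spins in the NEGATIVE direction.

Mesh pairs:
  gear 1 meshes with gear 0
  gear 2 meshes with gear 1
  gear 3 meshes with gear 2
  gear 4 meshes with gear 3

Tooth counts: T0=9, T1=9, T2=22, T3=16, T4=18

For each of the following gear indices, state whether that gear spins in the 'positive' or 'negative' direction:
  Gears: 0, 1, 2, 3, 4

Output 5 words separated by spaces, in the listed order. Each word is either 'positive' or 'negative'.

Gear 0 (driver): negative (depth 0)
  gear 1: meshes with gear 0 -> depth 1 -> positive (opposite of gear 0)
  gear 2: meshes with gear 1 -> depth 2 -> negative (opposite of gear 1)
  gear 3: meshes with gear 2 -> depth 3 -> positive (opposite of gear 2)
  gear 4: meshes with gear 3 -> depth 4 -> negative (opposite of gear 3)
Queried indices 0, 1, 2, 3, 4 -> negative, positive, negative, positive, negative

Answer: negative positive negative positive negative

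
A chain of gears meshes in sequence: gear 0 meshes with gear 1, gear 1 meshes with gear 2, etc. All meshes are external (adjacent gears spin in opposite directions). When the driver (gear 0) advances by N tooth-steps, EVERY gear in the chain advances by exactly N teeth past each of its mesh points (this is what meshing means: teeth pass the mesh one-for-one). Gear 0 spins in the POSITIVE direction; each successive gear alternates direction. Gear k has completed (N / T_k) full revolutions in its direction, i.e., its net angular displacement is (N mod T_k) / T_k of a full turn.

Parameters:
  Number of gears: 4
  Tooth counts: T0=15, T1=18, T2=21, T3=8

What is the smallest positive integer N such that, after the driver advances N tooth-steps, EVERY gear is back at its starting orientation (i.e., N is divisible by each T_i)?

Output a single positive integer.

Answer: 2520

Derivation:
Gear k returns to start when N is a multiple of T_k.
All gears at start simultaneously when N is a common multiple of [15, 18, 21, 8]; the smallest such N is lcm(15, 18, 21, 8).
Start: lcm = T0 = 15
Fold in T1=18: gcd(15, 18) = 3; lcm(15, 18) = 15 * 18 / 3 = 270 / 3 = 90
Fold in T2=21: gcd(90, 21) = 3; lcm(90, 21) = 90 * 21 / 3 = 1890 / 3 = 630
Fold in T3=8: gcd(630, 8) = 2; lcm(630, 8) = 630 * 8 / 2 = 5040 / 2 = 2520
Full cycle length = 2520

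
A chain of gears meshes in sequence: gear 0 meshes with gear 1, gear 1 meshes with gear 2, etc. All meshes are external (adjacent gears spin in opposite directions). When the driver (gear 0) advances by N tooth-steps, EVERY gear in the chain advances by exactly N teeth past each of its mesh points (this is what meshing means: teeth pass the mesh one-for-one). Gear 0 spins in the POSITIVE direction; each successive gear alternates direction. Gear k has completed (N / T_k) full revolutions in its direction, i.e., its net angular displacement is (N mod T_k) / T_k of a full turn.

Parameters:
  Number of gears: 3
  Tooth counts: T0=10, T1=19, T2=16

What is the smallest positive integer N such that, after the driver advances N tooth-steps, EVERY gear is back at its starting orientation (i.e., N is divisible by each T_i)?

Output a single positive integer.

Answer: 1520

Derivation:
Gear k returns to start when N is a multiple of T_k.
All gears at start simultaneously when N is a common multiple of [10, 19, 16]; the smallest such N is lcm(10, 19, 16).
Start: lcm = T0 = 10
Fold in T1=19: gcd(10, 19) = 1; lcm(10, 19) = 10 * 19 / 1 = 190 / 1 = 190
Fold in T2=16: gcd(190, 16) = 2; lcm(190, 16) = 190 * 16 / 2 = 3040 / 2 = 1520
Full cycle length = 1520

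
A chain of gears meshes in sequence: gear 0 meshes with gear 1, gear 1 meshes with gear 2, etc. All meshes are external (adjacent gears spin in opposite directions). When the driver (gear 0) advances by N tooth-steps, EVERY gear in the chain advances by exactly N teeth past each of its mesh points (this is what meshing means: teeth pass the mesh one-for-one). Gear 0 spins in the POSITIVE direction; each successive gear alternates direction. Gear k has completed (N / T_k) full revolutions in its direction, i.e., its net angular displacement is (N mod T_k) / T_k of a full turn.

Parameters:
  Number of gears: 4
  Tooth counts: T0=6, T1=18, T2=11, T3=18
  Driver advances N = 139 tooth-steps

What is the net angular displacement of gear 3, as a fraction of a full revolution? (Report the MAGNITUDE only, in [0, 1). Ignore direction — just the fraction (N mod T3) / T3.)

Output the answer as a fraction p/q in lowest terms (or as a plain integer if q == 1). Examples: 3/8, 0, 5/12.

Chain of 4 gears, tooth counts: [6, 18, 11, 18]
  gear 0: T0=6, direction=positive, advance = 139 mod 6 = 1 teeth = 1/6 turn
  gear 1: T1=18, direction=negative, advance = 139 mod 18 = 13 teeth = 13/18 turn
  gear 2: T2=11, direction=positive, advance = 139 mod 11 = 7 teeth = 7/11 turn
  gear 3: T3=18, direction=negative, advance = 139 mod 18 = 13 teeth = 13/18 turn
Gear 3: 139 mod 18 = 13
Fraction = 13 / 18 = 13/18 (gcd(13,18)=1) = 13/18

Answer: 13/18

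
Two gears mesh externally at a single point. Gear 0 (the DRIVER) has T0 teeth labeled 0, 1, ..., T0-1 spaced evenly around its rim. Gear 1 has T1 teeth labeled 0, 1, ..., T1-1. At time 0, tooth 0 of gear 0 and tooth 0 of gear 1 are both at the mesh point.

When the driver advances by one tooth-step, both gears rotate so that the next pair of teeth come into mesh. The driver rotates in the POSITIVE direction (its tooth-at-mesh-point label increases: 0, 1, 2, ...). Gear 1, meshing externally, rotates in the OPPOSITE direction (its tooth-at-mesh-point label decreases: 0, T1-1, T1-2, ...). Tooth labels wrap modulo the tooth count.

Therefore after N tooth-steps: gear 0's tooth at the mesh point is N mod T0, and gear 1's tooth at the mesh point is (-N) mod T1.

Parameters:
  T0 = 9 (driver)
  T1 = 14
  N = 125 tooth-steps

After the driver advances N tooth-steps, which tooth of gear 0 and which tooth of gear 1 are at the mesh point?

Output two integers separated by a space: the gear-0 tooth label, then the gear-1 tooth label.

Answer: 8 1

Derivation:
Gear 0 (driver, T0=9): tooth at mesh = N mod T0
  125 = 13 * 9 + 8, so 125 mod 9 = 8
  gear 0 tooth = 8
Gear 1 (driven, T1=14): tooth at mesh = (-N) mod T1
  125 = 8 * 14 + 13, so 125 mod 14 = 13
  (-125) mod 14 = (-13) mod 14 = 14 - 13 = 1
Mesh after 125 steps: gear-0 tooth 8 meets gear-1 tooth 1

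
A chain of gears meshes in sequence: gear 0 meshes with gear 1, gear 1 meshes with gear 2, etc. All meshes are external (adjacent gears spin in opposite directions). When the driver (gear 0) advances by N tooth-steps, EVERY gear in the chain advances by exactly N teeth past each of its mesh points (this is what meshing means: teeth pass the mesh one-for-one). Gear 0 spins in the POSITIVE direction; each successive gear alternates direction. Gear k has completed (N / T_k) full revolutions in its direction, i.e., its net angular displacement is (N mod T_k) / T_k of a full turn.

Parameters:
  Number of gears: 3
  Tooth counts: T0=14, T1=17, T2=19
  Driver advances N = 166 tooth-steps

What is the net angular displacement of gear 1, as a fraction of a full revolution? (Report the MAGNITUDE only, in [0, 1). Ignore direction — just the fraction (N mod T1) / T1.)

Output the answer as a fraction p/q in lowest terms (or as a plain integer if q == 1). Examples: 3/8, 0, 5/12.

Chain of 3 gears, tooth counts: [14, 17, 19]
  gear 0: T0=14, direction=positive, advance = 166 mod 14 = 12 teeth = 12/14 turn
  gear 1: T1=17, direction=negative, advance = 166 mod 17 = 13 teeth = 13/17 turn
  gear 2: T2=19, direction=positive, advance = 166 mod 19 = 14 teeth = 14/19 turn
Gear 1: 166 mod 17 = 13
Fraction = 13 / 17 = 13/17 (gcd(13,17)=1) = 13/17

Answer: 13/17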